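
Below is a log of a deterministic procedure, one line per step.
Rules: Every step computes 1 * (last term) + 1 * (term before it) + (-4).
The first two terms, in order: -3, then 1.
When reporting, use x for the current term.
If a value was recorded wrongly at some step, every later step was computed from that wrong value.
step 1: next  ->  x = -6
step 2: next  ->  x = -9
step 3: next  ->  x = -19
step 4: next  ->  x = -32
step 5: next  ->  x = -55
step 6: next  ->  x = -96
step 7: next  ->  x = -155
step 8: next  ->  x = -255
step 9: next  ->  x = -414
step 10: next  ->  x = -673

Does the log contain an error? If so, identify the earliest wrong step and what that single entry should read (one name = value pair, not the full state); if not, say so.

Recomputing the run from the initial state:
step 1: x = -6
step 2: x = -9
step 3: x = -19
step 4: x = -32
step 5: x = -55
step 6: x = -91
step 7: x = -150
step 8: x = -245
step 9: x = -399
step 10: x = -648
The first disagreement with the log is at step 6, where the value should be x = -91.

step 6, x = -91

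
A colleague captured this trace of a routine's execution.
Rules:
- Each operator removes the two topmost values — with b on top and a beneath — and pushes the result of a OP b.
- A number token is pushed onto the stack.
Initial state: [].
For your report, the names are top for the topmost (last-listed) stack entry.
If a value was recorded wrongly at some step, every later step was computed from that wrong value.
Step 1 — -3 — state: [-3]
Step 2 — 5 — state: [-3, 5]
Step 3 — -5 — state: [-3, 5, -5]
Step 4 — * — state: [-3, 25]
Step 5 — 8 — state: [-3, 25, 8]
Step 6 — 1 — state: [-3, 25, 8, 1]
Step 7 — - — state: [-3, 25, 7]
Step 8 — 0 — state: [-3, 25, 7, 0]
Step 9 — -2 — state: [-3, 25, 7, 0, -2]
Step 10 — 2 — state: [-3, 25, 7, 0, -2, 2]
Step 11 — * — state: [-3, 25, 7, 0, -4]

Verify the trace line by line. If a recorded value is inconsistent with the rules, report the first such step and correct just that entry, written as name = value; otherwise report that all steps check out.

Step 1: push -3: top = -3 — matches.
Step 2: push 5: top = 5 — confirmed correct.
Step 3: push -5: top = -5 — matches.
Step 4: 5 * -5 = -25 — the entry is off here.
Step 4 is the first one off; corrected, top = -25.

step 4, top = -25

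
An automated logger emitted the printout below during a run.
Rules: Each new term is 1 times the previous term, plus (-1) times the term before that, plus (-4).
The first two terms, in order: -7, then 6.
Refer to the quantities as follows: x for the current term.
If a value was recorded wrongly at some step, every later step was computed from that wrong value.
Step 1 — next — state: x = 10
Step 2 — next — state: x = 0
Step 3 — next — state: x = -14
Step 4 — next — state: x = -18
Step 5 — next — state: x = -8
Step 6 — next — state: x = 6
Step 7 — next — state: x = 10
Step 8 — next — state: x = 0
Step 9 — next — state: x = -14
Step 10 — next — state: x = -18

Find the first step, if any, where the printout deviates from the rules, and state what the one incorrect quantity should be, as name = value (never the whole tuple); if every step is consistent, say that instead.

step 1: x = 1*(6) + (-1)*(-7) + (-4) = 9 -> this is not what the printout shows
So the first discrepancy is step 1, where the right value is x = 9.

step 1, x = 9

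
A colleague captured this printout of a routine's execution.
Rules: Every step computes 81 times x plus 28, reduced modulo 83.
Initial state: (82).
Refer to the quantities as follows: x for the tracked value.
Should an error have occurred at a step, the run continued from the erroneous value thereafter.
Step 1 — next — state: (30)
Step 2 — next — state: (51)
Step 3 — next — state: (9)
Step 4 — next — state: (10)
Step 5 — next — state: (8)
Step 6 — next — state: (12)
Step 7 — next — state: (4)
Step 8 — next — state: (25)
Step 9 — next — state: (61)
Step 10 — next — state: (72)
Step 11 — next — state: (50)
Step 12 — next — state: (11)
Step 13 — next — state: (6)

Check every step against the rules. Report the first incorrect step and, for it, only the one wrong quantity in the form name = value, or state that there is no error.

step 8, x = 20

step 1: x = (81*82 + 28) mod 83 = 30 -> same as recorded
step 2: x = (81*30 + 28) mod 83 = 51 -> matches
step 3: x = (81*51 + 28) mod 83 = 9 -> same as recorded
step 4: x = (81*9 + 28) mod 83 = 10 -> verified
step 5: x = (81*10 + 28) mod 83 = 8 -> checks out
step 6: x = (81*8 + 28) mod 83 = 12 -> matches
step 7: x = (81*12 + 28) mod 83 = 4 -> agrees with the printout
step 8: x = (81*4 + 28) mod 83 = 20 -> first mismatch against the printout
That makes step 8 the first incorrect line — x = 20 is what it should show.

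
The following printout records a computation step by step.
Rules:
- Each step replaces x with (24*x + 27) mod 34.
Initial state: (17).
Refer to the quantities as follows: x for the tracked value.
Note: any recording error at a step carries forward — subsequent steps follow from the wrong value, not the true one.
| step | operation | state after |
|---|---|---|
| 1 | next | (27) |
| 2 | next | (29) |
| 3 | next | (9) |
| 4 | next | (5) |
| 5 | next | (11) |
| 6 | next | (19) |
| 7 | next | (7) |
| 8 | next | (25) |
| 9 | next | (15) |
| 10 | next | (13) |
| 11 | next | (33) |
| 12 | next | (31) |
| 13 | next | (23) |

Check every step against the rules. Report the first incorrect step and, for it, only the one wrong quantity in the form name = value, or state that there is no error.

step 12, x = 3

Recomputing the run from the initial state:
step 1: x = 27
step 2: x = 29
step 3: x = 9
step 4: x = 5
step 5: x = 11
step 6: x = 19
step 7: x = 7
step 8: x = 25
step 9: x = 15
step 10: x = 13
step 11: x = 33
step 12: x = 3
step 13: x = 31
The first disagreement with the printout is at step 12, where the value should be x = 3.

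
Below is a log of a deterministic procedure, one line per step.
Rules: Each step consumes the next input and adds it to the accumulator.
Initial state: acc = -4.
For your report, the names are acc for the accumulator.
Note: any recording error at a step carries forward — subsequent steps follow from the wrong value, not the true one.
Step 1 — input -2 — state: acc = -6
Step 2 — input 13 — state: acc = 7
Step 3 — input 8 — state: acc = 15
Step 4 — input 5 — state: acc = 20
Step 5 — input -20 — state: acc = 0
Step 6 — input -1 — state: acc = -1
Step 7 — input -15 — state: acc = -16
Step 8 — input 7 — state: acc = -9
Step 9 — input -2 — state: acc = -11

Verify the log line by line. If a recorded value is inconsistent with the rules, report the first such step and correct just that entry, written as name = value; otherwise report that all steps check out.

Step 1: acc = -4 + -2 = -6 — confirmed correct.
Step 2: acc = -6 + 13 = 7 — verified.
Step 3: acc = 7 + 8 = 15 — same as recorded.
Step 4: acc = 15 + 5 = 20 — consistent with the log.
Step 5: acc = 20 + -20 = 0 — confirmed correct.
Step 6: acc = 0 + -1 = -1 — in agreement.
Step 7: acc = -1 + -15 = -16 — same as recorded.
Step 8: acc = -16 + 7 = -9 — same as recorded.
Step 9: acc = -9 + -2 = -11 — checks out.
All entries verified; no error found.

no error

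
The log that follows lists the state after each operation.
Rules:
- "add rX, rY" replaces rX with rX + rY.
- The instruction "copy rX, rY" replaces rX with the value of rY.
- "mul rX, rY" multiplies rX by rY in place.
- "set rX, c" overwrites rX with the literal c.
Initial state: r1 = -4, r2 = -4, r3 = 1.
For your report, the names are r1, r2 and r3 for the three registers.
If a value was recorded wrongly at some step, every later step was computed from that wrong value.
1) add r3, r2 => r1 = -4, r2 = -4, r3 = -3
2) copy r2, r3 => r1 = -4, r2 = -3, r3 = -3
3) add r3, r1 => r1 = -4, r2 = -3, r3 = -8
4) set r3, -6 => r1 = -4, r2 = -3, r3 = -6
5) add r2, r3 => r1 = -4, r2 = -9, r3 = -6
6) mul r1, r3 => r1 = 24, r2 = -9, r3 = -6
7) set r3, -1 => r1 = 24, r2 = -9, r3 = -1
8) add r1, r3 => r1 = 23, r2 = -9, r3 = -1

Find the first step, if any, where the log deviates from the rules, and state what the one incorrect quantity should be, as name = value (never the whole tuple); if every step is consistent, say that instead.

step 3, r3 = -7

1. r3 = 1 + -4 = -3 (verified)
2. r2 = -3 (verified)
3. r3 = -3 + -4 = -7 (a discrepancy with the log)
The earliest wrong entry is at step 3: it should read r3 = -7.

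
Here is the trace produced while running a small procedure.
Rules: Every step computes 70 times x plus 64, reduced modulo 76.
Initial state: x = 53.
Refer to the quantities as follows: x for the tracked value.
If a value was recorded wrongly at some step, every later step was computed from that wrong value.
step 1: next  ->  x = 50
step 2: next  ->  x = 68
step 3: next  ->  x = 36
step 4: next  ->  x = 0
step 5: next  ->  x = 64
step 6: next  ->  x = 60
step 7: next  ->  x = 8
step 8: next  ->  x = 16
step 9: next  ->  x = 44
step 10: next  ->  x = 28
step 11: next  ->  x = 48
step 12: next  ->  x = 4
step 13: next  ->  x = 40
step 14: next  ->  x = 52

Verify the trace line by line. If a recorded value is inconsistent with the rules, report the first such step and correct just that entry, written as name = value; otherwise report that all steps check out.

1. x = (70*53 + 64) mod 76 = 50 (consistent with the trace)
2. x = (70*50 + 64) mod 76 = 68 (same as recorded)
3. x = (70*68 + 64) mod 76 = 36 (verified)
4. x = (70*36 + 64) mod 76 = 0 (matches)
5. x = (70*0 + 64) mod 76 = 64 (matches)
6. x = (70*64 + 64) mod 76 = 60 (same as recorded)
7. x = (70*60 + 64) mod 76 = 8 (no discrepancy)
8. x = (70*8 + 64) mod 76 = 16 (no discrepancy)
9. x = (70*16 + 64) mod 76 = 44 (checks out)
10. x = (70*44 + 64) mod 76 = 28 (in agreement)
11. x = (70*28 + 64) mod 76 = 48 (same as recorded)
12. x = (70*48 + 64) mod 76 = 4 (agrees with the trace)
13. x = (70*4 + 64) mod 76 = 40 (confirmed correct)
14. x = (70*40 + 64) mod 76 = 52 (consistent with the trace)
The recomputation confirms every line.

no error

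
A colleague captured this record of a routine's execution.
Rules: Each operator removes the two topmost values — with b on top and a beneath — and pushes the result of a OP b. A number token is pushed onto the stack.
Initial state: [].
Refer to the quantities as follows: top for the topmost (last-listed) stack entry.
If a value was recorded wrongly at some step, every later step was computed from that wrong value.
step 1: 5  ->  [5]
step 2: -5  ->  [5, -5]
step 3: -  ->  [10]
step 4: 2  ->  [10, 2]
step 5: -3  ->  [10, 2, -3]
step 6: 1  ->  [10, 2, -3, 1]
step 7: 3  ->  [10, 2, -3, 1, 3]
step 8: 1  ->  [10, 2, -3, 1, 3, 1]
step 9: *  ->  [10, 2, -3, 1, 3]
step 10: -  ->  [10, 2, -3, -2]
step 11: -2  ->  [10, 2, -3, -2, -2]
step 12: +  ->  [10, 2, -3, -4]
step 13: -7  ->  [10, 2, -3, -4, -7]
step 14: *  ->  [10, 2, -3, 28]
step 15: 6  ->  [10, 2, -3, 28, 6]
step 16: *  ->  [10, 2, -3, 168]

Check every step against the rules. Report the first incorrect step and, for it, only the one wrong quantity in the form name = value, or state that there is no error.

no error

Recomputing the run from the initial state:
step 1: [5]
step 2: [5, -5]
step 3: [10]
step 4: [10, 2]
step 5: [10, 2, -3]
step 6: [10, 2, -3, 1]
step 7: [10, 2, -3, 1, 3]
step 8: [10, 2, -3, 1, 3, 1]
step 9: [10, 2, -3, 1, 3]
step 10: [10, 2, -3, -2]
step 11: [10, 2, -3, -2, -2]
step 12: [10, 2, -3, -4]
step 13: [10, 2, -3, -4, -7]
step 14: [10, 2, -3, 28]
step 15: [10, 2, -3, 28, 6]
step 16: [10, 2, -3, 168]
This matches the record at every step.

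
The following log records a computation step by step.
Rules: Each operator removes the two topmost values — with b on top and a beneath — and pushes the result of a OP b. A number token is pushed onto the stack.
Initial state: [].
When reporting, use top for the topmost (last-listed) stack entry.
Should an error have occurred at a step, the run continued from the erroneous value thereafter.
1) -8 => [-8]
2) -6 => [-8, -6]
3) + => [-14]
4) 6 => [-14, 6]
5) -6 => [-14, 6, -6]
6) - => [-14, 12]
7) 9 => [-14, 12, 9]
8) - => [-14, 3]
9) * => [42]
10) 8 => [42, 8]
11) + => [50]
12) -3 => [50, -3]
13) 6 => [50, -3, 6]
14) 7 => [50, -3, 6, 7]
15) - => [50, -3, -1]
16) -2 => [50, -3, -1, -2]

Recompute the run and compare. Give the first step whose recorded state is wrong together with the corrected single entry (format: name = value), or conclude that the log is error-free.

step 9, top = -42

Recomputing the run from the initial state:
step 1: [-8]
step 2: [-8, -6]
step 3: [-14]
step 4: [-14, 6]
step 5: [-14, 6, -6]
step 6: [-14, 12]
step 7: [-14, 12, 9]
step 8: [-14, 3]
step 9: [-42]
step 10: [-42, 8]
step 11: [-34]
step 12: [-34, -3]
step 13: [-34, -3, 6]
step 14: [-34, -3, 6, 7]
step 15: [-34, -3, -1]
step 16: [-34, -3, -1, -2]
The first disagreement with the log is at step 9, where the value should be top = -42.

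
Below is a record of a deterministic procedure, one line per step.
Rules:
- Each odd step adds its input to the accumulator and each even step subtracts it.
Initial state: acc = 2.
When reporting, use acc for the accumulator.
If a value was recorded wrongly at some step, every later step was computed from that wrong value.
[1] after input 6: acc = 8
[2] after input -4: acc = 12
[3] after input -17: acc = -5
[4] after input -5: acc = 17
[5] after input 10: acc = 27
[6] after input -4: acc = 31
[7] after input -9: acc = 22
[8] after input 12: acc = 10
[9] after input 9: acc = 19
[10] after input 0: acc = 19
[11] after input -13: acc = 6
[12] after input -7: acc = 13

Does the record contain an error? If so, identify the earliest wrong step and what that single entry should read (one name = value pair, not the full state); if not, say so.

step 4, acc = 0

Recomputing the run from the initial state:
step 1: acc = 8
step 2: acc = 12
step 3: acc = -5
step 4: acc = 0
step 5: acc = 10
step 6: acc = 14
step 7: acc = 5
step 8: acc = -7
step 9: acc = 2
step 10: acc = 2
step 11: acc = -11
step 12: acc = -4
The first disagreement with the record is at step 4, where the value should be acc = 0.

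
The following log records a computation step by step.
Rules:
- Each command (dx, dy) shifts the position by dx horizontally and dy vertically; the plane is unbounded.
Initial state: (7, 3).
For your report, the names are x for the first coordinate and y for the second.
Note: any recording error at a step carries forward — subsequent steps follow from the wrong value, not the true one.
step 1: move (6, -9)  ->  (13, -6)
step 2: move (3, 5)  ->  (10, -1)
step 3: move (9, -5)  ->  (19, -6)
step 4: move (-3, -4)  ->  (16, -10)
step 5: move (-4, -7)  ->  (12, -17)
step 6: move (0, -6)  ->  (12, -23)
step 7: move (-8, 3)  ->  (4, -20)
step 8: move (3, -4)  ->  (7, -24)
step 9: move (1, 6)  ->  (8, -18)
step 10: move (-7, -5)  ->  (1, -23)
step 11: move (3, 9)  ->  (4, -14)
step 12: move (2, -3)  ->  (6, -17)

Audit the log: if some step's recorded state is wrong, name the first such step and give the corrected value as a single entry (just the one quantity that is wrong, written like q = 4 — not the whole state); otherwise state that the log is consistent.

step 2, x = 16

Recomputing the run from the initial state:
step 1: x = 13, y = -6
step 2: x = 16, y = -1
step 3: x = 25, y = -6
step 4: x = 22, y = -10
step 5: x = 18, y = -17
step 6: x = 18, y = -23
step 7: x = 10, y = -20
step 8: x = 13, y = -24
step 9: x = 14, y = -18
step 10: x = 7, y = -23
step 11: x = 10, y = -14
step 12: x = 12, y = -17
The first disagreement with the log is at step 2, where the value should be x = 16.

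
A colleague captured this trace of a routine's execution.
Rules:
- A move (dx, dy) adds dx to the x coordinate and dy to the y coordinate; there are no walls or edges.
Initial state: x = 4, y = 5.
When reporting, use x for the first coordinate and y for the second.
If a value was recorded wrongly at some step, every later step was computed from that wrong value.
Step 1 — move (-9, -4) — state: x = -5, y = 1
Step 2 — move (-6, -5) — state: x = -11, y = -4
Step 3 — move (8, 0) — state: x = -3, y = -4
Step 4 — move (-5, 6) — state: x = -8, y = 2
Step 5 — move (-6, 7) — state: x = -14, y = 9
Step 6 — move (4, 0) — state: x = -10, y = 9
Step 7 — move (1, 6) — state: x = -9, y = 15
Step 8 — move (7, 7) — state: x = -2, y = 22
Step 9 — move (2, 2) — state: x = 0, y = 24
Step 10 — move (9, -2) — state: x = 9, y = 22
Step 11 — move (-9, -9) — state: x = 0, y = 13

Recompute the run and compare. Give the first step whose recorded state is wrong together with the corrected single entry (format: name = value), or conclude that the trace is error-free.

Recomputing the run from the initial state:
step 1: x = -5, y = 1
step 2: x = -11, y = -4
step 3: x = -3, y = -4
step 4: x = -8, y = 2
step 5: x = -14, y = 9
step 6: x = -10, y = 9
step 7: x = -9, y = 15
step 8: x = -2, y = 22
step 9: x = 0, y = 24
step 10: x = 9, y = 22
step 11: x = 0, y = 13
This matches the trace at every step.

no error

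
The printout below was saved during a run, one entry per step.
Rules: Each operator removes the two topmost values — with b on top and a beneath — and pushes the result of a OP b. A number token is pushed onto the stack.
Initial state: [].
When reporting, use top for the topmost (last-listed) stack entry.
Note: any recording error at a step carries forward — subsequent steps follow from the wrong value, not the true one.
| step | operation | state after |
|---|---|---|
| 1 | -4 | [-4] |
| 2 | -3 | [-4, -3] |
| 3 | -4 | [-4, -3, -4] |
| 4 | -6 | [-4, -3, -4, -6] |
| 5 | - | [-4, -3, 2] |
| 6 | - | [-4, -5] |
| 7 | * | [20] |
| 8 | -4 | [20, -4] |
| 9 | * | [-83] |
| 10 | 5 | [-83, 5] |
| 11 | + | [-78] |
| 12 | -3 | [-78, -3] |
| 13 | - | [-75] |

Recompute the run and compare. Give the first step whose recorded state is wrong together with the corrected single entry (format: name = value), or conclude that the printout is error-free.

step 1: push -4: top = -4 -> same as recorded
step 2: push -3: top = -3 -> verified
step 3: push -4: top = -4 -> consistent with the printout
step 4: push -6: top = -6 -> matches
step 5: -4 - -6 = 2 -> in agreement
step 6: -3 - 2 = -5 -> confirmed correct
step 7: -4 * -5 = 20 -> checks out
step 8: push -4: top = -4 -> checks out
step 9: 20 * -4 = -80 -> the recorded entry deviates here
First deviation found at step 9; the corrected entry is top = -80.

step 9, top = -80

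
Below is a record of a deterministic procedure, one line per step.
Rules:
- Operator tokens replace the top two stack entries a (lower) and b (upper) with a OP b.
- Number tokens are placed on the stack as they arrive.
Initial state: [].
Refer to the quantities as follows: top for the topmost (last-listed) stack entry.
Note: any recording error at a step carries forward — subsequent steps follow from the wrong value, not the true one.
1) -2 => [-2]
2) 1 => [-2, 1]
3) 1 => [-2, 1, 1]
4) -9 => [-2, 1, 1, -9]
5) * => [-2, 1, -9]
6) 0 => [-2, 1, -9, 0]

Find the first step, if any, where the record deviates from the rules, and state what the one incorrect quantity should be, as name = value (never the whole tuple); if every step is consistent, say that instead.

Recomputing the run from the initial state:
step 1: [-2]
step 2: [-2, 1]
step 3: [-2, 1, 1]
step 4: [-2, 1, 1, -9]
step 5: [-2, 1, -9]
step 6: [-2, 1, -9, 0]
This matches the record at every step.

no error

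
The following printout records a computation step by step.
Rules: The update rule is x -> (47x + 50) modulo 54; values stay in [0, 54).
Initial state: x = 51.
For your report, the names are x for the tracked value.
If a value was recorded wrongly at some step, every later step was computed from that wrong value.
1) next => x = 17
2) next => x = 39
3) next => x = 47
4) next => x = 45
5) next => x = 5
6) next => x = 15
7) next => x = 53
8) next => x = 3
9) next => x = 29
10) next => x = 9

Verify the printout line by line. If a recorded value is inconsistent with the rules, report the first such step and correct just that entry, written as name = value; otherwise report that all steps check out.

no error

Step 1: x = (47*51 + 50) mod 54 = 17 — in agreement.
Step 2: x = (47*17 + 50) mod 54 = 39 — in agreement.
Step 3: x = (47*39 + 50) mod 54 = 47 — no discrepancy.
Step 4: x = (47*47 + 50) mod 54 = 45 — checks out.
Step 5: x = (47*45 + 50) mod 54 = 5 — consistent with the printout.
Step 6: x = (47*5 + 50) mod 54 = 15 — in agreement.
Step 7: x = (47*15 + 50) mod 54 = 53 — matches.
Step 8: x = (47*53 + 50) mod 54 = 3 — exactly as logged.
Step 9: x = (47*3 + 50) mod 54 = 29 — no discrepancy.
Step 10: x = (47*29 + 50) mod 54 = 9 — checks out.
Every step is consistent.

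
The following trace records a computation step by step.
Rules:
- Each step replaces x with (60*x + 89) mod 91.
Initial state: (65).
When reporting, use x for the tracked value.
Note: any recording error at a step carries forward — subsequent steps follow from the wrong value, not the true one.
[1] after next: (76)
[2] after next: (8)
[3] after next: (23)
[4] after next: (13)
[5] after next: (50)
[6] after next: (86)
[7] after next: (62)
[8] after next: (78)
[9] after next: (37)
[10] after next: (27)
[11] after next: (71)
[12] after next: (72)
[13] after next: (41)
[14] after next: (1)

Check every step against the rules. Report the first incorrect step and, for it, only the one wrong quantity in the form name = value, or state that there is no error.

Recomputing the run from the initial state:
step 1: x = 76
step 2: x = 8
step 3: x = 23
step 4: x = 13
step 5: x = 50
step 6: x = 86
step 7: x = 62
step 8: x = 78
step 9: x = 37
step 10: x = 34
step 11: x = 36
step 12: x = 65
step 13: x = 76
step 14: x = 8
The first disagreement with the trace is at step 10, where the value should be x = 34.

step 10, x = 34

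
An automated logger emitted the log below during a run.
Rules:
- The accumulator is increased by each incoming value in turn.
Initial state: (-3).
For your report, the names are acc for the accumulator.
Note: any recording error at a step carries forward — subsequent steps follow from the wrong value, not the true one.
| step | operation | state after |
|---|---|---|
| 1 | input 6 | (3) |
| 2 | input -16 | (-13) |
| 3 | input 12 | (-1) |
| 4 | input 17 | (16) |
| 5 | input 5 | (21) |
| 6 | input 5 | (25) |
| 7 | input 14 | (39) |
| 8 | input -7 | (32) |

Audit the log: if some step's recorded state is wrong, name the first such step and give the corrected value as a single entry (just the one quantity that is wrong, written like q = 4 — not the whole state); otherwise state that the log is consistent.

step 6, acc = 26

Recomputing the run from the initial state:
step 1: acc = 3
step 2: acc = -13
step 3: acc = -1
step 4: acc = 16
step 5: acc = 21
step 6: acc = 26
step 7: acc = 40
step 8: acc = 33
The first disagreement with the log is at step 6, where the value should be acc = 26.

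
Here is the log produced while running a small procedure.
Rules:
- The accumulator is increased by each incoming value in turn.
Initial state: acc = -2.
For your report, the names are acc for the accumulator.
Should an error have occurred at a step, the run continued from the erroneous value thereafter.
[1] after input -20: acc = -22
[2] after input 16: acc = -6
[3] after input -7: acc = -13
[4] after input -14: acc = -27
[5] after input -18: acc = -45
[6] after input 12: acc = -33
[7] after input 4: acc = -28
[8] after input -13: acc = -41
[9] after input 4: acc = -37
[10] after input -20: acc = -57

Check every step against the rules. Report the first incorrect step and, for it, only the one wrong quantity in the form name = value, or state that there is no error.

Recomputing the run from the initial state:
step 1: acc = -22
step 2: acc = -6
step 3: acc = -13
step 4: acc = -27
step 5: acc = -45
step 6: acc = -33
step 7: acc = -29
step 8: acc = -42
step 9: acc = -38
step 10: acc = -58
The first disagreement with the log is at step 7, where the value should be acc = -29.

step 7, acc = -29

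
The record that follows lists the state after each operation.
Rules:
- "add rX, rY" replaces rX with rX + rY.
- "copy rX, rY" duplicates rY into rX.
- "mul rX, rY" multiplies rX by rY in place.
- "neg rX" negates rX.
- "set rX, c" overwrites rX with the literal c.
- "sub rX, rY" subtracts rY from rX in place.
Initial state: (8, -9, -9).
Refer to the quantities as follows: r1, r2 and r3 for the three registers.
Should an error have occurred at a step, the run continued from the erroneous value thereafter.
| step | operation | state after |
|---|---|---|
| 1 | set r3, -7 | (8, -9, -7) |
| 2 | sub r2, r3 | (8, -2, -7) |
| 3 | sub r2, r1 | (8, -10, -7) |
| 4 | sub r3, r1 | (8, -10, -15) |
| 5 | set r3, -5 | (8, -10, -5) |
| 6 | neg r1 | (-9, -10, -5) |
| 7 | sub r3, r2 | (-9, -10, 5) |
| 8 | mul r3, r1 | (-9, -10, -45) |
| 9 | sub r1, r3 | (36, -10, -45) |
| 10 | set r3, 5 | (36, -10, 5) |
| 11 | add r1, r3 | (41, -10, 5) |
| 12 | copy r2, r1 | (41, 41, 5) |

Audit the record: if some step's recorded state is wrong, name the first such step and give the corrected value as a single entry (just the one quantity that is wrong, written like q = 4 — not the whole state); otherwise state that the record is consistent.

step 6, r1 = -8

Step 1: r3 = -7 — no discrepancy.
Step 2: r2 = -9 - -7 = -2 — exactly as logged.
Step 3: r2 = -2 - 8 = -10 — agrees with the record.
Step 4: r3 = -7 - 8 = -15 — agrees with the record.
Step 5: r3 = -5 — matches.
Step 6: r1 = -(8) = -8 — not what was recorded.
That makes step 6 the first incorrect line — r1 = -8 is what it should show.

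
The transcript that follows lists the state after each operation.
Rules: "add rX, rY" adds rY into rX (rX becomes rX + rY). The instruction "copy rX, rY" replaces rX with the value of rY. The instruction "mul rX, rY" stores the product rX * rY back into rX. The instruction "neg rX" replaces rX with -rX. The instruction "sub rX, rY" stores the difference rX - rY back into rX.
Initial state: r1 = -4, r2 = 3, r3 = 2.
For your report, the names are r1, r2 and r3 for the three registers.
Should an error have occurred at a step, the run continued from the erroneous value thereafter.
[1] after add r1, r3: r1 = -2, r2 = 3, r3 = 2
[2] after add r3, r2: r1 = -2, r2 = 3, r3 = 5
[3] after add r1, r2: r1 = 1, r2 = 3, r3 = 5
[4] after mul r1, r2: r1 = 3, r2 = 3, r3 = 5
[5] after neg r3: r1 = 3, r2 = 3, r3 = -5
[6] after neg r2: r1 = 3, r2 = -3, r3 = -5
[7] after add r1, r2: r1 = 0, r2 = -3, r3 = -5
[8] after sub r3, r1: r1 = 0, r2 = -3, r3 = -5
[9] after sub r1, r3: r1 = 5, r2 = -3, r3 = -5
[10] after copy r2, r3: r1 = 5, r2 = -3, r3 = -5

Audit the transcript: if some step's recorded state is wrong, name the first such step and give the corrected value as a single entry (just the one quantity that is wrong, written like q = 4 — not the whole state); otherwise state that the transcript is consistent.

step 10, r2 = -5

step 1: r1 = -4 + 2 = -2 -> exactly as logged
step 2: r3 = 2 + 3 = 5 -> checks out
step 3: r1 = -2 + 3 = 1 -> verified
step 4: r1 = 1 * 3 = 3 -> same as recorded
step 5: r3 = -(5) = -5 -> no discrepancy
step 6: r2 = -(3) = -3 -> same as recorded
step 7: r1 = 3 + -3 = 0 -> verified
step 8: r3 = -5 - 0 = -5 -> exactly as logged
step 9: r1 = 0 - -5 = 5 -> agrees with the transcript
step 10: r2 = -5 -> this is not what the transcript shows
So the first discrepancy is step 10, where the right value is r2 = -5.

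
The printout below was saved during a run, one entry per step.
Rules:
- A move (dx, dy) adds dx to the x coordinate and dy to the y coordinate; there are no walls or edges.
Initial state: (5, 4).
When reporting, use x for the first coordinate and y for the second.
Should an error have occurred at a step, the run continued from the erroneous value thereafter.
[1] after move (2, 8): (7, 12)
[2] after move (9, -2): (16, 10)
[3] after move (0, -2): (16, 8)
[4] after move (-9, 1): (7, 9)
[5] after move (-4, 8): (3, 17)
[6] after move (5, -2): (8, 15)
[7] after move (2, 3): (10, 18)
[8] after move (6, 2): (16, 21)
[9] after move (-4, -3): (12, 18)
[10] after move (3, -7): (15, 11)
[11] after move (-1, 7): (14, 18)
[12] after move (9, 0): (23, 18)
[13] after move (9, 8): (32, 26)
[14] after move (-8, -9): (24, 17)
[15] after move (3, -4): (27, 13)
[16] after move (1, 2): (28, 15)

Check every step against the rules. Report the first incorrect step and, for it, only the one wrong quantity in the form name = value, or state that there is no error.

step 8, y = 20

Recomputing the run from the initial state:
step 1: x = 7, y = 12
step 2: x = 16, y = 10
step 3: x = 16, y = 8
step 4: x = 7, y = 9
step 5: x = 3, y = 17
step 6: x = 8, y = 15
step 7: x = 10, y = 18
step 8: x = 16, y = 20
step 9: x = 12, y = 17
step 10: x = 15, y = 10
step 11: x = 14, y = 17
step 12: x = 23, y = 17
step 13: x = 32, y = 25
step 14: x = 24, y = 16
step 15: x = 27, y = 12
step 16: x = 28, y = 14
The first disagreement with the printout is at step 8, where the value should be y = 20.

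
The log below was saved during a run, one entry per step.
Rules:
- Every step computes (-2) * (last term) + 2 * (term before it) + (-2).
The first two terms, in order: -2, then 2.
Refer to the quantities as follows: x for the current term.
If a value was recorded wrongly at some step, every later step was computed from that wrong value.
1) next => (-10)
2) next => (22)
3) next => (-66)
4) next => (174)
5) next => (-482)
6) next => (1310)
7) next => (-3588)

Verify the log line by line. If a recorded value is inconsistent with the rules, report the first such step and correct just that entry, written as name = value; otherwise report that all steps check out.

step 7, x = -3586

Recomputing the run from the initial state:
step 1: x = -10
step 2: x = 22
step 3: x = -66
step 4: x = 174
step 5: x = -482
step 6: x = 1310
step 7: x = -3586
The first disagreement with the log is at step 7, where the value should be x = -3586.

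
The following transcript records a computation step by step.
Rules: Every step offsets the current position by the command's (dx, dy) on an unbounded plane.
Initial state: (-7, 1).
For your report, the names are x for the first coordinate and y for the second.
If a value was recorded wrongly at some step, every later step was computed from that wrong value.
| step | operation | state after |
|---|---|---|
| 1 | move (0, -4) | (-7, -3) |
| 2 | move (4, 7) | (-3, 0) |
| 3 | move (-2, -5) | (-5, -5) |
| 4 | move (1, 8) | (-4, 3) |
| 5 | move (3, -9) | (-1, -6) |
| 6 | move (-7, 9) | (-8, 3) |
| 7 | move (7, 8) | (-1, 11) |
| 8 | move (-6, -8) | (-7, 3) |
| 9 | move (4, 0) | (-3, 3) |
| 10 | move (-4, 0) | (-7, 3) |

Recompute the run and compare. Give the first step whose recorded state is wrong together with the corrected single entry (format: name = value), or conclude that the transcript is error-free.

1. x = -7 + (0) = -7, y = 1 + (-4) = -3 (exactly as logged)
2. x = -7 + (4) = -3, y = -3 + (7) = 4 (first mismatch against the transcript)
Conclusion: step 2 carries the first error; the entry should be y = 4.

step 2, y = 4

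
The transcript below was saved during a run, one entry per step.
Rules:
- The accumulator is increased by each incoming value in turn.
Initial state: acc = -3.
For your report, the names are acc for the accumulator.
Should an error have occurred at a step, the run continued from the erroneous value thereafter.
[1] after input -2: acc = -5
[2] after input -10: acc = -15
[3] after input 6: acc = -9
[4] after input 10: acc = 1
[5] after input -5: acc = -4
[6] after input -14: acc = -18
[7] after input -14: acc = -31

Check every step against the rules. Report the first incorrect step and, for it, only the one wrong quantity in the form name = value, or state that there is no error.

step 7, acc = -32

Recomputing the run from the initial state:
step 1: acc = -5
step 2: acc = -15
step 3: acc = -9
step 4: acc = 1
step 5: acc = -4
step 6: acc = -18
step 7: acc = -32
The first disagreement with the transcript is at step 7, where the value should be acc = -32.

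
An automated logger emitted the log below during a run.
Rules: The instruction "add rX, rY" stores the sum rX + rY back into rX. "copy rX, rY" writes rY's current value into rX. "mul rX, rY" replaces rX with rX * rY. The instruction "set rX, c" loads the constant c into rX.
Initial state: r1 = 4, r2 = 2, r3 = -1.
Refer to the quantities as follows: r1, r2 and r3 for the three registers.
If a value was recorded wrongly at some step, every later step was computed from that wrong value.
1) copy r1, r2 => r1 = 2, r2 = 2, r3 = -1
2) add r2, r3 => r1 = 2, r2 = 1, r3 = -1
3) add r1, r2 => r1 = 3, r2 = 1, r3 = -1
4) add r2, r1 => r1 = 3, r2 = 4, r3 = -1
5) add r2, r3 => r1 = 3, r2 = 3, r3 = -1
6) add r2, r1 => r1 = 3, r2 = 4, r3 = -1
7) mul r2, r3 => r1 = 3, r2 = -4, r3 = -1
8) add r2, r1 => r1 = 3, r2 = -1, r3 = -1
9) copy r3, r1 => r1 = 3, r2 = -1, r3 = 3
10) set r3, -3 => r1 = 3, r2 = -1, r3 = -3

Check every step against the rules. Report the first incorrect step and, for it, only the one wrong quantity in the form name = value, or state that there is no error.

step 6, r2 = 6

Recomputing the run from the initial state:
step 1: r1 = 2, r2 = 2, r3 = -1
step 2: r1 = 2, r2 = 1, r3 = -1
step 3: r1 = 3, r2 = 1, r3 = -1
step 4: r1 = 3, r2 = 4, r3 = -1
step 5: r1 = 3, r2 = 3, r3 = -1
step 6: r1 = 3, r2 = 6, r3 = -1
step 7: r1 = 3, r2 = -6, r3 = -1
step 8: r1 = 3, r2 = -3, r3 = -1
step 9: r1 = 3, r2 = -3, r3 = 3
step 10: r1 = 3, r2 = -3, r3 = -3
The first disagreement with the log is at step 6, where the value should be r2 = 6.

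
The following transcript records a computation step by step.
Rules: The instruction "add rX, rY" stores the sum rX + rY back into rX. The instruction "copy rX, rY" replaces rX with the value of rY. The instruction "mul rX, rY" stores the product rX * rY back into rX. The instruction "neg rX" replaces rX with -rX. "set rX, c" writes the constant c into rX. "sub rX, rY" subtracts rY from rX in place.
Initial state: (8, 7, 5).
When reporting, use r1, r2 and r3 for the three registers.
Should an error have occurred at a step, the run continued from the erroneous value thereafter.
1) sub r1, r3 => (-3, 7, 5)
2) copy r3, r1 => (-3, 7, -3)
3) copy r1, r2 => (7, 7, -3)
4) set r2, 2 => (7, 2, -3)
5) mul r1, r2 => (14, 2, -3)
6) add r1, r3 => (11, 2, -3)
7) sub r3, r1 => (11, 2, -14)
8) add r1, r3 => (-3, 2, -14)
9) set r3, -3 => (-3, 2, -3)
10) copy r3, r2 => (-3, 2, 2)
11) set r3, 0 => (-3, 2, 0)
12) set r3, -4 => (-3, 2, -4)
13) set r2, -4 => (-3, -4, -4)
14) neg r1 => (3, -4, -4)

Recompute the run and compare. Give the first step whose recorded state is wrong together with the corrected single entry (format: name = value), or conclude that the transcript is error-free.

Recomputing the run from the initial state:
step 1: r1 = 3, r2 = 7, r3 = 5
step 2: r1 = 3, r2 = 7, r3 = 3
step 3: r1 = 7, r2 = 7, r3 = 3
step 4: r1 = 7, r2 = 2, r3 = 3
step 5: r1 = 14, r2 = 2, r3 = 3
step 6: r1 = 17, r2 = 2, r3 = 3
step 7: r1 = 17, r2 = 2, r3 = -14
step 8: r1 = 3, r2 = 2, r3 = -14
step 9: r1 = 3, r2 = 2, r3 = -3
step 10: r1 = 3, r2 = 2, r3 = 2
step 11: r1 = 3, r2 = 2, r3 = 0
step 12: r1 = 3, r2 = 2, r3 = -4
step 13: r1 = 3, r2 = -4, r3 = -4
step 14: r1 = -3, r2 = -4, r3 = -4
The first disagreement with the transcript is at step 1, where the value should be r1 = 3.

step 1, r1 = 3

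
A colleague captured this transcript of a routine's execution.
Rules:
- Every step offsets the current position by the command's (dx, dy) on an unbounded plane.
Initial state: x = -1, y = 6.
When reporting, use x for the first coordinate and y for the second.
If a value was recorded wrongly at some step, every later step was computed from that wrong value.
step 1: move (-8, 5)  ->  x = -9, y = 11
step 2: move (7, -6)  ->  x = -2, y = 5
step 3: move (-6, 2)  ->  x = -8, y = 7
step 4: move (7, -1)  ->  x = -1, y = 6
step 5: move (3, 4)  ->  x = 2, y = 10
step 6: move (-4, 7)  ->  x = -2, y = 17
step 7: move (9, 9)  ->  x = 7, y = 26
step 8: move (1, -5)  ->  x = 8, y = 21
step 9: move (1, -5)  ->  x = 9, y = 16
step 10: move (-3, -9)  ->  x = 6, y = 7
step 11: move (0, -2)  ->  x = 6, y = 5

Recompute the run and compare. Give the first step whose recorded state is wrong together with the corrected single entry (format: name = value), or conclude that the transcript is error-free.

Recomputing the run from the initial state:
step 1: x = -9, y = 11
step 2: x = -2, y = 5
step 3: x = -8, y = 7
step 4: x = -1, y = 6
step 5: x = 2, y = 10
step 6: x = -2, y = 17
step 7: x = 7, y = 26
step 8: x = 8, y = 21
step 9: x = 9, y = 16
step 10: x = 6, y = 7
step 11: x = 6, y = 5
This matches the transcript at every step.

no error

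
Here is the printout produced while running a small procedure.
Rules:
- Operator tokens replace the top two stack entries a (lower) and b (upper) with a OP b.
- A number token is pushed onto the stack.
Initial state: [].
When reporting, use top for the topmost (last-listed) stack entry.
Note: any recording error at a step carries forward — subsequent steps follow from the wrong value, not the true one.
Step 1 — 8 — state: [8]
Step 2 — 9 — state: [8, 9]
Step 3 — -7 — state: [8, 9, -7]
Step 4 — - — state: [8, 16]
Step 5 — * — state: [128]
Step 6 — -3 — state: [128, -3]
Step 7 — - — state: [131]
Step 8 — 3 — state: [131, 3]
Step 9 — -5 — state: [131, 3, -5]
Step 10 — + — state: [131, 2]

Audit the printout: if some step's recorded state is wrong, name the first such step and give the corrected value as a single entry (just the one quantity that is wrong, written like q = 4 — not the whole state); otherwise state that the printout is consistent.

step 1: push 8: top = 8 -> confirmed correct
step 2: push 9: top = 9 -> verified
step 3: push -7: top = -7 -> same as recorded
step 4: 9 - -7 = 16 -> agrees with the printout
step 5: 8 * 16 = 128 -> same as recorded
step 6: push -3: top = -3 -> verified
step 7: 128 - -3 = 131 -> verified
step 8: push 3: top = 3 -> in agreement
step 9: push -5: top = -5 -> checks out
step 10: 3 + -5 = -2 -> this is not what the printout shows
That makes step 10 the first incorrect line — top = -2 is what it should show.

step 10, top = -2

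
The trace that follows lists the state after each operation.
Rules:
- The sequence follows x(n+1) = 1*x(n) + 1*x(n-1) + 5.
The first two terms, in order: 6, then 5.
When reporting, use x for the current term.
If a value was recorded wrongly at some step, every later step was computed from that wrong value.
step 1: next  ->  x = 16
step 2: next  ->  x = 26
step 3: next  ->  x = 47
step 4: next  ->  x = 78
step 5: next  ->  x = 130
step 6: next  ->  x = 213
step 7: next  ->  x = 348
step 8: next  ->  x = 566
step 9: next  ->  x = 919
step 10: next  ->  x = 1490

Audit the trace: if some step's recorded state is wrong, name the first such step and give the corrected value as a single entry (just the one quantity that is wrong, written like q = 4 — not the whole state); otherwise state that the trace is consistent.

no error

step 1: x = 1*(5) + (1)*(6) + (5) = 16 -> matches
step 2: x = 1*(16) + (1)*(5) + (5) = 26 -> agrees with the trace
step 3: x = 1*(26) + (1)*(16) + (5) = 47 -> checks out
step 4: x = 1*(47) + (1)*(26) + (5) = 78 -> confirmed correct
step 5: x = 1*(78) + (1)*(47) + (5) = 130 -> agrees with the trace
step 6: x = 1*(130) + (1)*(78) + (5) = 213 -> agrees with the trace
step 7: x = 1*(213) + (1)*(130) + (5) = 348 -> agrees with the trace
step 8: x = 1*(348) + (1)*(213) + (5) = 566 -> no discrepancy
step 9: x = 1*(566) + (1)*(348) + (5) = 919 -> checks out
step 10: x = 1*(919) + (1)*(566) + (5) = 1490 -> confirmed correct
The recomputation confirms every line.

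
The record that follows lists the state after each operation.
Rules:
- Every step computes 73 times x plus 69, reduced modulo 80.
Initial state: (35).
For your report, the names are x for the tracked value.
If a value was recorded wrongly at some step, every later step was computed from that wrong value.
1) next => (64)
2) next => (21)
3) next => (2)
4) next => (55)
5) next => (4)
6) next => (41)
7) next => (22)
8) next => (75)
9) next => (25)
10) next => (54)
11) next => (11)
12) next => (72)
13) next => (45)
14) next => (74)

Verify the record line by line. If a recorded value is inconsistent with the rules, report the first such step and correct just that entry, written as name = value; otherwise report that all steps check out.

Step 1: x = (73*35 + 69) mod 80 = 64 — exactly as logged.
Step 2: x = (73*64 + 69) mod 80 = 21 — in agreement.
Step 3: x = (73*21 + 69) mod 80 = 2 — checks out.
Step 4: x = (73*2 + 69) mod 80 = 55 — agrees with the record.
Step 5: x = (73*55 + 69) mod 80 = 4 — checks out.
Step 6: x = (73*4 + 69) mod 80 = 41 — checks out.
Step 7: x = (73*41 + 69) mod 80 = 22 — exactly as logged.
Step 8: x = (73*22 + 69) mod 80 = 75 — no discrepancy.
Step 9: x = (73*75 + 69) mod 80 = 24 — not what was recorded.
Conclusion: step 9 carries the first error; the entry should be x = 24.

step 9, x = 24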